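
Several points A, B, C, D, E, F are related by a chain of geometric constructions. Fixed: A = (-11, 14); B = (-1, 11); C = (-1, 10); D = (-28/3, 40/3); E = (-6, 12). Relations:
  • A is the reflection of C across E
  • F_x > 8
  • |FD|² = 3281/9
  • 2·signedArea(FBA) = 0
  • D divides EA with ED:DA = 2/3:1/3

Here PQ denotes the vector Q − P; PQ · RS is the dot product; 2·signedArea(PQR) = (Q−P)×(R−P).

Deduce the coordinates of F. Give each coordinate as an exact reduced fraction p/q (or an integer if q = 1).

F = (9, 8)

1. F_x = 9  [line -3·x + -10·y + 107 = 0 ∩ |FD|² = 3281/9]
2. F_y = 8  [line -3·x + -10·y + 107 = 0 ∩ |FD|² = 3281/9]
   → F = (9, 8)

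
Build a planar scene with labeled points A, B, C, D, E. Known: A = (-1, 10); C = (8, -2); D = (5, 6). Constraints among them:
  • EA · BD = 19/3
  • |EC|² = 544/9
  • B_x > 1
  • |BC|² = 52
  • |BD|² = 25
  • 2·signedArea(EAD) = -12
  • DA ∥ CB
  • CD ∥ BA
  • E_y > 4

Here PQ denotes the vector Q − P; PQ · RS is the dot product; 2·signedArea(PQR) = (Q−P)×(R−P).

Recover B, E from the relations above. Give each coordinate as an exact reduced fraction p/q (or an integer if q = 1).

1. B_x = 2  [CD ∥ BA ∩ DA ∥ CB]
2. B_y = 2  [CD ∥ BA ∩ DA ∥ CB]
   → B = (2, 2)
3. E_x = 4  [2·signedArea(EAD) = -12 ∩ EA · BD = 19/3]
4. E_y = 14/3  [2·signedArea(EAD) = -12 ∩ EA · BD = 19/3]
   → E = (4, 14/3)

B = (2, 2)
E = (4, 14/3)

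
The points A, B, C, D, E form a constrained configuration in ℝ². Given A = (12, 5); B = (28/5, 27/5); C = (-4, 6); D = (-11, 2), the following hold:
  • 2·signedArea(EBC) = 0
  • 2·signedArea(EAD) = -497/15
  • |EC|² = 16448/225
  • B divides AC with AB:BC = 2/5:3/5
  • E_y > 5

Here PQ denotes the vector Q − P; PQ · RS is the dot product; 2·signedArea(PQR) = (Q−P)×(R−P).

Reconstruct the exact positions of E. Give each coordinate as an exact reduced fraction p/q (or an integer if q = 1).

E = (68/15, 82/15)

1. E_x = 68/15  [2·signedArea(EBC) = 0 ∩ 2·signedArea(EAD) = -497/15]
2. E_y = 82/15  [2·signedArea(EBC) = 0 ∩ 2·signedArea(EAD) = -497/15]
   → E = (68/15, 82/15)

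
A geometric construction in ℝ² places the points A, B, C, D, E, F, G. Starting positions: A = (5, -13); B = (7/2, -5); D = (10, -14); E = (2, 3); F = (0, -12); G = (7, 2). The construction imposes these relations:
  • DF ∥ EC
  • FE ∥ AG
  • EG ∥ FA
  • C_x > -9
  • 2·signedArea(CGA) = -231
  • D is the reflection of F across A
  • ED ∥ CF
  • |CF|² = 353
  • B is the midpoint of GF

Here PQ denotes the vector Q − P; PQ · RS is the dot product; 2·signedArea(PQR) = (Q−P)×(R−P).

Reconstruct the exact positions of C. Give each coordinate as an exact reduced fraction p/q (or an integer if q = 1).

C = (-8, 5)

1. C_x = -8  [ED ∥ CF ∩ DF ∥ EC]
2. C_y = 5  [ED ∥ CF ∩ DF ∥ EC]
   → C = (-8, 5)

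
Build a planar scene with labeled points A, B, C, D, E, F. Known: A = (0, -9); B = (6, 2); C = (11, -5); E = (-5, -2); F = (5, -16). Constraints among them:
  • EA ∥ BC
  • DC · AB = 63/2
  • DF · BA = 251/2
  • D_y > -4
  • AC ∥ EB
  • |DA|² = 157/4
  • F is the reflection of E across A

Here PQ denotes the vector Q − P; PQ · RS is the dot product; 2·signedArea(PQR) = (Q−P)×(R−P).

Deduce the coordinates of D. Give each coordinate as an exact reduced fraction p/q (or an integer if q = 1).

1. D_x = 3  [line 6·x + 11·y + 41/2 = 0 ∩ |DA|² = 157/4]
2. D_y = -7/2  [line 6·x + 11·y + 41/2 = 0 ∩ |DA|² = 157/4]
   → D = (3, -7/2)

D = (3, -7/2)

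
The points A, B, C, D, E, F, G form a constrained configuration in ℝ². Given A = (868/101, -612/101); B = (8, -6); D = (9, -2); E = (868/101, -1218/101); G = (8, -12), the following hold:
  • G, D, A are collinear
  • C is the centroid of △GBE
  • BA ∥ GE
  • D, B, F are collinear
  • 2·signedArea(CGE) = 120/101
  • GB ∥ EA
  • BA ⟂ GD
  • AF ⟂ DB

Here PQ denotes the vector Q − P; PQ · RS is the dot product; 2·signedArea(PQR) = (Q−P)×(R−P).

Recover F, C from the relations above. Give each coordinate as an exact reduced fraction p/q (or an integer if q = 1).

1. F_x = 13772/1717  [D, B, F are collinear ∩ AF ⟂ DB]
2. F_y = -10158/1717  [D, B, F are collinear ∩ AF ⟂ DB]
   → F = (13772/1717, -10158/1717)
3. C_x = 828/101  [C is the centroid of △GBE]
4. C_y = -1012/101  [C is the centroid of △GBE]
   → C = (828/101, -1012/101)

C = (828/101, -1012/101)
F = (13772/1717, -10158/1717)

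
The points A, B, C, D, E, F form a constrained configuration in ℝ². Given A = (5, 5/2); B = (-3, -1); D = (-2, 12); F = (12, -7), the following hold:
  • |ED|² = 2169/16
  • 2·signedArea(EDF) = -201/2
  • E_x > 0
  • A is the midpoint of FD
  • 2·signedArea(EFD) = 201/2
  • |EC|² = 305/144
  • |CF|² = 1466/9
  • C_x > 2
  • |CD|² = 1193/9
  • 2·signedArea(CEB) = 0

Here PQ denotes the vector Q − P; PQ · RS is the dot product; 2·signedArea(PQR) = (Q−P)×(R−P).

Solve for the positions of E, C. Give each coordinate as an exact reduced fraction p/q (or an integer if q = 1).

1. E_x = 1  [line -19·x + -14·y + 59/2 = 0 ∩ |ED|² = 2169/16]
2. E_y = 3/4  [line -19·x + -14·y + 59/2 = 0 ∩ |ED|² = 2169/16]
   → E = (1, 3/4)
3. C_x = 7/3  [line 7/4·x + -4·y + 5/4 = 0 ∩ |EC|² = 305/144]
4. C_y = 4/3  [line 7/4·x + -4·y + 5/4 = 0 ∩ |EC|² = 305/144]
   → C = (7/3, 4/3)

C = (7/3, 4/3)
E = (1, 3/4)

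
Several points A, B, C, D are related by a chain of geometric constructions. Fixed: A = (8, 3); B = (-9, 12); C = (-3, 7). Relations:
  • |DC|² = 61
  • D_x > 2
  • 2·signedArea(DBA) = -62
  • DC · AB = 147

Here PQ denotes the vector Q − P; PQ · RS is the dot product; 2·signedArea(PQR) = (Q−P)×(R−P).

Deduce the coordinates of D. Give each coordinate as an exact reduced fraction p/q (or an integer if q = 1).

1. D_x = 3  [2·signedArea(DBA) = -62 ∩ DC · AB = 147]
2. D_y = 2  [2·signedArea(DBA) = -62 ∩ DC · AB = 147]
   → D = (3, 2)

D = (3, 2)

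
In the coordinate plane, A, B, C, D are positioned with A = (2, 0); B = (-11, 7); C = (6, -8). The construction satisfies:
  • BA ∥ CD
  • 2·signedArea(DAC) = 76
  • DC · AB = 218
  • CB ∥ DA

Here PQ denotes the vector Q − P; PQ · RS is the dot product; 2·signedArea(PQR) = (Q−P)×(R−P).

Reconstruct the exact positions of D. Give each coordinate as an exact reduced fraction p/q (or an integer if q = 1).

D = (19, -15)

1. D_x = 19  [CB ∥ DA ∩ BA ∥ CD]
2. D_y = -15  [CB ∥ DA ∩ BA ∥ CD]
   → D = (19, -15)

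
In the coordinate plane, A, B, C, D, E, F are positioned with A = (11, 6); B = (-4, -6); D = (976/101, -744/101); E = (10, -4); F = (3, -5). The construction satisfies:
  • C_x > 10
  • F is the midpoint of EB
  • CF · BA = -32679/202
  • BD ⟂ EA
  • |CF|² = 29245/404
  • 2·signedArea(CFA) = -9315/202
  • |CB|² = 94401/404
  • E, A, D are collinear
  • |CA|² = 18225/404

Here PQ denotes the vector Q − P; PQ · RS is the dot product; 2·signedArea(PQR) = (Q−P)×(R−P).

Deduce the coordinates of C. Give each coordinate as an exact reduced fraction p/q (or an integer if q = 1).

1. C_x = 2087/202  [2·signedArea(CFA) = -9315/202 ∩ CF · BA = -32679/202]
2. C_y = -69/101  [2·signedArea(CFA) = -9315/202 ∩ CF · BA = -32679/202]
   → C = (2087/202, -69/101)

C = (2087/202, -69/101)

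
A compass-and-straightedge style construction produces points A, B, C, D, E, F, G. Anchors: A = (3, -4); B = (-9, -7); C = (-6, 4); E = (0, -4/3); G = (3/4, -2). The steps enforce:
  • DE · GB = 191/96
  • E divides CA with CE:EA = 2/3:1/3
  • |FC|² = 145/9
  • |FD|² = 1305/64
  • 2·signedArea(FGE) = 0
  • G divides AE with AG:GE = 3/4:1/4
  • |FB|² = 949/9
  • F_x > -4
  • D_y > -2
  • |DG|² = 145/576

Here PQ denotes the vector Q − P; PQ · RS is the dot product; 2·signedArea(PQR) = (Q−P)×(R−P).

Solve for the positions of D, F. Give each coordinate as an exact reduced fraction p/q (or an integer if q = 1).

1. D_x = 3/8  [line 39/4·x + 5·y + 449/96 = 0 ∩ |DG|² = 145/576]
2. D_y = -5/3  [line 39/4·x + 5·y + 449/96 = 0 ∩ |DG|² = 145/576]
   → D = (3/8, -5/3)
3. F_x = -3  [line -2/3·x + -3/4·y + -1 = 0 ∩ |FC|² = 145/9]
4. F_y = 4/3  [line -2/3·x + -3/4·y + -1 = 0 ∩ |FC|² = 145/9]
   → F = (-3, 4/3)

D = (3/8, -5/3)
F = (-3, 4/3)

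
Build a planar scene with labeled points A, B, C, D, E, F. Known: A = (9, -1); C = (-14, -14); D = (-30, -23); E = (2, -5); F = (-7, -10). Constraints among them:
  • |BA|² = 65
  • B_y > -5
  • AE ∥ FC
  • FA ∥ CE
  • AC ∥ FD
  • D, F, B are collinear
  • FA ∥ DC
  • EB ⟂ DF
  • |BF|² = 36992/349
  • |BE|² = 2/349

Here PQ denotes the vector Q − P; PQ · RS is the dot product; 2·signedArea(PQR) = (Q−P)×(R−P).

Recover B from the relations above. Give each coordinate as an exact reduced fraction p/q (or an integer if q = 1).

B = (685/349, -1722/349)

1. B_x = 685/349  [D, F, B are collinear ∩ EB ⟂ DF]
2. B_y = -1722/349  [D, F, B are collinear ∩ EB ⟂ DF]
   → B = (685/349, -1722/349)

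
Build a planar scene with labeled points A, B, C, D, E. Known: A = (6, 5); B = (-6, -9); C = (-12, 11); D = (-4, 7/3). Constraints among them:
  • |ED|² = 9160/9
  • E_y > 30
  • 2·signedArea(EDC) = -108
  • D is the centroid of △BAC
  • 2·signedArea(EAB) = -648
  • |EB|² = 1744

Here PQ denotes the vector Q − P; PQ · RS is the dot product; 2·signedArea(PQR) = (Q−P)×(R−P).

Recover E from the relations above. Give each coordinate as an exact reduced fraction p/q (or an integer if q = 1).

E = (-18, 31)

1. E_x = -18  [2·signedArea(EAB) = -648 ∩ 2·signedArea(EDC) = -108]
2. E_y = 31  [2·signedArea(EAB) = -648 ∩ 2·signedArea(EDC) = -108]
   → E = (-18, 31)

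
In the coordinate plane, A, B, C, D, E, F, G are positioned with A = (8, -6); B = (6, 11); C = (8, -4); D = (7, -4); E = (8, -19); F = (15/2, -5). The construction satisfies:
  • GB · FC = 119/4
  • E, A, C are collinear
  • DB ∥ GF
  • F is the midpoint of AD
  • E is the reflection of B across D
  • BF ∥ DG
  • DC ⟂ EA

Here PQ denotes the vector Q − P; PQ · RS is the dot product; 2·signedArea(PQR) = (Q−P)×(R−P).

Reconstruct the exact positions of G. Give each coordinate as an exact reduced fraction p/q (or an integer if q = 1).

1. G_x = 17/2  [DB ∥ GF ∩ BF ∥ DG]
2. G_y = -20  [DB ∥ GF ∩ BF ∥ DG]
   → G = (17/2, -20)

G = (17/2, -20)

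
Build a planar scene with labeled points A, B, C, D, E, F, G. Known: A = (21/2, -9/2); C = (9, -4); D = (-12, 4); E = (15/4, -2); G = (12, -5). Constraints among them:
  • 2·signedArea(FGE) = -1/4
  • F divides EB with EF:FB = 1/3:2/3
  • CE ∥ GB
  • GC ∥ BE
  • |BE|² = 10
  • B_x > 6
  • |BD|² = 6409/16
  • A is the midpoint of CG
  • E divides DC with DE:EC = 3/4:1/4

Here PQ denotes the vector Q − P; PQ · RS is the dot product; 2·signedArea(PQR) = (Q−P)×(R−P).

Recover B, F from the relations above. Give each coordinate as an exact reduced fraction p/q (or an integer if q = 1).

B = (27/4, -3)
F = (19/4, -7/3)

1. B_x = 27/4  [GC ∥ BE ∩ CE ∥ GB]
2. B_y = -3  [GC ∥ BE ∩ CE ∥ GB]
   → B = (27/4, -3)
3. F_x = 19/4  [F divides EB with EF:FB = 1/3:2/3]
4. F_y = -7/3  [F divides EB with EF:FB = 1/3:2/3]
   → F = (19/4, -7/3)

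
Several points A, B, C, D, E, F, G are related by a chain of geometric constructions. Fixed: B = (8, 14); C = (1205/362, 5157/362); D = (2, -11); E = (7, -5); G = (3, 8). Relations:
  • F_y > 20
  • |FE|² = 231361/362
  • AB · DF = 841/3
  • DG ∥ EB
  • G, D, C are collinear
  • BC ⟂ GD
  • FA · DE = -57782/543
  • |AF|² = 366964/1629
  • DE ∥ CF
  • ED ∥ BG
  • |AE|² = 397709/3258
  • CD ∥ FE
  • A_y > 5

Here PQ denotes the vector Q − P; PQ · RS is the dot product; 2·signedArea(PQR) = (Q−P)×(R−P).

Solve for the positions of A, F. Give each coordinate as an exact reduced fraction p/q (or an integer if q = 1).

1. F_x = 3015/362  [CD ∥ FE ∩ DE ∥ CF]
2. F_y = 7329/362  [CD ∥ FE ∩ DE ∥ CF]
   → F = (3015/362, 7329/362)
3. A_x = 4825/1086  [AB · DF = 841/3 ∩ FA · DE = -57782/543]
4. A_y = 2081/362  [AB · DF = 841/3 ∩ FA · DE = -57782/543]
   → A = (4825/1086, 2081/362)

A = (4825/1086, 2081/362)
F = (3015/362, 7329/362)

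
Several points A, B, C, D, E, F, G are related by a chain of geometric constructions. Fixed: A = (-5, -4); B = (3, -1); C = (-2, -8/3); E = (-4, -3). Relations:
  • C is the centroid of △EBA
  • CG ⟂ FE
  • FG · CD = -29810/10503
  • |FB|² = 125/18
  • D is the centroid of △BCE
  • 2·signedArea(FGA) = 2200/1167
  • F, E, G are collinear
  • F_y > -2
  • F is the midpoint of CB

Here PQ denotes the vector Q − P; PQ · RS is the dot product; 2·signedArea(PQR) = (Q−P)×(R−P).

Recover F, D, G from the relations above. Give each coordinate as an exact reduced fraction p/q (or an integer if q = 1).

1. F_x = 1/2  [F is the midpoint of CB]
2. F_y = -11/6  [F is the midpoint of CB]
   → F = (1/2, -11/6)
3. D_x = -1  [D is the centroid of △BCE]
4. D_y = -20/9  [D is the centroid of △BCE]
   → D = (-1, -20/9)
5. G_x = -1591/778  [F, E, G are collinear ∩ CG ⟂ FE]
6. G_y = -5819/2334  [F, E, G are collinear ∩ CG ⟂ FE]
   → G = (-1591/778, -5819/2334)

D = (-1, -20/9)
F = (1/2, -11/6)
G = (-1591/778, -5819/2334)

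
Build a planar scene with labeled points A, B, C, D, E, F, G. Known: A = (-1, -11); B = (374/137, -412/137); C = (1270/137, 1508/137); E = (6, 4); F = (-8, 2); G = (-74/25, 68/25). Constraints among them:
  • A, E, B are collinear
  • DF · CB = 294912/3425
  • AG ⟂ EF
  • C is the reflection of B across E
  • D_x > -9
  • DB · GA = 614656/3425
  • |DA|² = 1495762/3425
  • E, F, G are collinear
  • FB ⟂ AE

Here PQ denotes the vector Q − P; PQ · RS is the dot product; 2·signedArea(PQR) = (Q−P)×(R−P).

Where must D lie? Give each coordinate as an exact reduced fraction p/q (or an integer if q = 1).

1. D_x = -29626/3425  [DF · CB = 294912/3425 ∩ DB · GA = 614656/3425]
2. D_y = 28932/3425  [DF · CB = 294912/3425 ∩ DB · GA = 614656/3425]
   → D = (-29626/3425, 28932/3425)

D = (-29626/3425, 28932/3425)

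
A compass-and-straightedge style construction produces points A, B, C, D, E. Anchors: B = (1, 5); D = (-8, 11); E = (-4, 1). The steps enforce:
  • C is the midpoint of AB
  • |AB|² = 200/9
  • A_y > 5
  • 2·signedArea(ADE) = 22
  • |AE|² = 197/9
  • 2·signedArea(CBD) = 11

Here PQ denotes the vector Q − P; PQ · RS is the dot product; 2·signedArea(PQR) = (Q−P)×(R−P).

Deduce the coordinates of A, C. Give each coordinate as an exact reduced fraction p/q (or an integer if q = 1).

1. A_x = -11/3  [line 10·x + 4·y + 14 = 0 ∩ |AE|² = 197/9]
2. A_y = 17/3  [line 10·x + 4·y + 14 = 0 ∩ |AE|² = 197/9]
   → A = (-11/3, 17/3)
3. C_x = -4/3  [C is the midpoint of AB]
4. C_y = 16/3  [C is the midpoint of AB]
   → C = (-4/3, 16/3)

A = (-11/3, 17/3)
C = (-4/3, 16/3)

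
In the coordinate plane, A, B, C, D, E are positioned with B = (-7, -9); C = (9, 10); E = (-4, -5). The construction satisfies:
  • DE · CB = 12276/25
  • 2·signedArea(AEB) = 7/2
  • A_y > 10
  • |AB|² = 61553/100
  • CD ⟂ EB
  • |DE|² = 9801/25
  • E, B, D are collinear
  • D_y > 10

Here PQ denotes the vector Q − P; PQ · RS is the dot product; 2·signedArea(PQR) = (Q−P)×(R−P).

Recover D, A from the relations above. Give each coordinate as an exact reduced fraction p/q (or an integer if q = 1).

1. D_x = 197/25  [E, B, D are collinear ∩ CD ⟂ EB]
2. D_y = 271/25  [E, B, D are collinear ∩ CD ⟂ EB]
   → D = (197/25, 271/25)
3. A_x = 211/25  [line 4·x + -3·y + -5/2 = 0 ∩ |AB|² = 61553/100]
4. A_y = 521/50  [line 4·x + -3·y + -5/2 = 0 ∩ |AB|² = 61553/100]
   → A = (211/25, 521/50)

A = (211/25, 521/50)
D = (197/25, 271/25)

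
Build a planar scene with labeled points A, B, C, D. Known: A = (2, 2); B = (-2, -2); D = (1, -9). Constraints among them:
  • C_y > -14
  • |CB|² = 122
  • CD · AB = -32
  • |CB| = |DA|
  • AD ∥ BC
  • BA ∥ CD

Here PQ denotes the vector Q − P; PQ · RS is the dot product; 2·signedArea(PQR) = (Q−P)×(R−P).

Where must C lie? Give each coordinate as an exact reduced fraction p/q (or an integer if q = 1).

1. C_x = -3  [BA ∥ CD ∩ AD ∥ BC]
2. C_y = -13  [BA ∥ CD ∩ AD ∥ BC]
   → C = (-3, -13)

C = (-3, -13)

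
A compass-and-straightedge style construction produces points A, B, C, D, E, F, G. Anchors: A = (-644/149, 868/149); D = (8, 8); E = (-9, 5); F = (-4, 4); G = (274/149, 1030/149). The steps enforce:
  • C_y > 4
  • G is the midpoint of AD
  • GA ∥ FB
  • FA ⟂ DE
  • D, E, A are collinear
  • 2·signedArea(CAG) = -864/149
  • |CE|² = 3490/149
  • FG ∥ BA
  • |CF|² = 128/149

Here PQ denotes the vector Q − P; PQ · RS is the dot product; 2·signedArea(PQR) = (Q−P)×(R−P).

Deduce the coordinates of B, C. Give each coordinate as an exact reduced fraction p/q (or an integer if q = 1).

1. B_x = -1514/149  [FG ∥ BA ∩ GA ∥ FB]
2. B_y = 434/149  [FG ∥ BA ∩ GA ∥ FB]
   → B = (-1514/149, 434/149)
3. C_x = -620/149  [line -162/149·x + 918/149·y + -5184/149 = 0 ∩ |CF|² = 128/149]
4. C_y = 732/149  [line -162/149·x + 918/149·y + -5184/149 = 0 ∩ |CF|² = 128/149]
   → C = (-620/149, 732/149)

B = (-1514/149, 434/149)
C = (-620/149, 732/149)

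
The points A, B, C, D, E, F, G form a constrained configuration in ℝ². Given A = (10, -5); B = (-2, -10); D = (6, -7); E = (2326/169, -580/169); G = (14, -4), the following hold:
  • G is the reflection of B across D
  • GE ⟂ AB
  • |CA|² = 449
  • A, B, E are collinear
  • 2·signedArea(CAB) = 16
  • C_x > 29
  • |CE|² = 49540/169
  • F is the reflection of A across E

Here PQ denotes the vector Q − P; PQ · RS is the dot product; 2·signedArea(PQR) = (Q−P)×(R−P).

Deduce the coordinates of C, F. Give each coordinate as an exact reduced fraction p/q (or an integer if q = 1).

1. C_x = 30  [line 5·x + -12·y + -126 = 0 ∩ |CE|² = 49540/169]
2. C_y = 2  [line 5·x + -12·y + -126 = 0 ∩ |CE|² = 49540/169]
   → C = (30, 2)
3. F_x = 2962/169  [F is the reflection of A across E]
4. F_y = -315/169  [F is the reflection of A across E]
   → F = (2962/169, -315/169)

C = (30, 2)
F = (2962/169, -315/169)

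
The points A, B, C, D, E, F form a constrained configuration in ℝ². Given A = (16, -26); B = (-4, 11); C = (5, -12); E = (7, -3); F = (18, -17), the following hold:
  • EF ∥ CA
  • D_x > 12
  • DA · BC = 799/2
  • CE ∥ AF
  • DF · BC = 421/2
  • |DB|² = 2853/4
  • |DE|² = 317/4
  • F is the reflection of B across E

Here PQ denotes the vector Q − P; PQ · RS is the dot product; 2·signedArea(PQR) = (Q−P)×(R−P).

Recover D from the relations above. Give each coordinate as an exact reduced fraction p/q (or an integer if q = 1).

D = (25/2, -10)

1. D_x = 25/2  [line -9·x + 23·y + 685/2 = 0 ∩ |DE|² = 317/4]
2. D_y = -10  [line -9·x + 23·y + 685/2 = 0 ∩ |DE|² = 317/4]
   → D = (25/2, -10)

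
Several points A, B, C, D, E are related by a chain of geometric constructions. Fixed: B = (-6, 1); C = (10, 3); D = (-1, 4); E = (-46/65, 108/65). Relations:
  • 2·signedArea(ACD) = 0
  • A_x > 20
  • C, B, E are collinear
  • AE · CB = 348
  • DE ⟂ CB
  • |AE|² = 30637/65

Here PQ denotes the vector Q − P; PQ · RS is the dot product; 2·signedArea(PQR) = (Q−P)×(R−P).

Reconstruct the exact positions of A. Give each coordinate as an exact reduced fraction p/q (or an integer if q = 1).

1. A_x = 21  [2·signedArea(ACD) = 0 ∩ AE · CB = 348]
2. A_y = 2  [2·signedArea(ACD) = 0 ∩ AE · CB = 348]
   → A = (21, 2)

A = (21, 2)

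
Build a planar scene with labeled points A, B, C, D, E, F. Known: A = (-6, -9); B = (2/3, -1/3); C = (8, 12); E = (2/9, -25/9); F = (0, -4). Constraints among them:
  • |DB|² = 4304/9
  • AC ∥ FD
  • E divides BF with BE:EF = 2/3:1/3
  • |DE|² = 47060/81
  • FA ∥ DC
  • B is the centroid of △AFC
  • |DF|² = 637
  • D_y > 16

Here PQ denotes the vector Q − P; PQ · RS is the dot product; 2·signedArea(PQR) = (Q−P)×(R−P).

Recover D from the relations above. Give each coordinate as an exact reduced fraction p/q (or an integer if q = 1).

D = (14, 17)

1. D_x = 14  [FA ∥ DC ∩ AC ∥ FD]
2. D_y = 17  [FA ∥ DC ∩ AC ∥ FD]
   → D = (14, 17)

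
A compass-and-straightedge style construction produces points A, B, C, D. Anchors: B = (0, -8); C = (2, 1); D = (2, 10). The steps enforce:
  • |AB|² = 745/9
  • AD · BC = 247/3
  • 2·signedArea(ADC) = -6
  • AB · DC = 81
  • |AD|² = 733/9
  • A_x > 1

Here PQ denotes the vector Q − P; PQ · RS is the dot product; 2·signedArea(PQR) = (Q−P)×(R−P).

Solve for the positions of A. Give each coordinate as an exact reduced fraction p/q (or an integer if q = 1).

A = (4/3, 1)

1. A_x = 4/3  [AB · DC = 81 ∩ AD · BC = 247/3]
2. A_y = 1  [AB · DC = 81 ∩ AD · BC = 247/3]
   → A = (4/3, 1)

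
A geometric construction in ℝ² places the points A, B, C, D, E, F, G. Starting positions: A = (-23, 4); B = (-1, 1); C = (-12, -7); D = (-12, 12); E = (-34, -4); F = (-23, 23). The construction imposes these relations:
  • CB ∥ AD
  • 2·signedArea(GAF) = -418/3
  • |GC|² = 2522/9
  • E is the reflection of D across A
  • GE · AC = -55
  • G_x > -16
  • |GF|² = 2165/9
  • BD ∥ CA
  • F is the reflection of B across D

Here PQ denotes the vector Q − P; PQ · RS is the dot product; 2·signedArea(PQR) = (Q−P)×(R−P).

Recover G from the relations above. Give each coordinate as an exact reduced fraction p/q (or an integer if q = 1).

G = (-47/3, 28/3)

1. G_x = -47/3  [2·signedArea(GAF) = -418/3 ∩ GE · AC = -55]
2. G_y = 28/3  [2·signedArea(GAF) = -418/3 ∩ GE · AC = -55]
   → G = (-47/3, 28/3)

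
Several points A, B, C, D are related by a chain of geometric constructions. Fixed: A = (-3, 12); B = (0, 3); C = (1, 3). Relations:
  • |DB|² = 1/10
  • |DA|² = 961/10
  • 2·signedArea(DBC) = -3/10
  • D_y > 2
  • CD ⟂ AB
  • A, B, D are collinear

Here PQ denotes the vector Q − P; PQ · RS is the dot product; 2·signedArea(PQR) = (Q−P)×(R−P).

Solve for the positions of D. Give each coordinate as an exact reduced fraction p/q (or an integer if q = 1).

1. D_x = 1/10  [A, B, D are collinear ∩ CD ⟂ AB]
2. D_y = 27/10  [A, B, D are collinear ∩ CD ⟂ AB]
   → D = (1/10, 27/10)

D = (1/10, 27/10)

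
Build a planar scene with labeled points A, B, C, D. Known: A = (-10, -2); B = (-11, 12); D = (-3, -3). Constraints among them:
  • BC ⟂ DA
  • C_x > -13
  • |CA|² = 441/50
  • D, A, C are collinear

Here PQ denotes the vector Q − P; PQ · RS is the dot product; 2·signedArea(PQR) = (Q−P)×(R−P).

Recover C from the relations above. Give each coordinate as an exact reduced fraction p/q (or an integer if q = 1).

C = (-647/50, -79/50)

1. C_x = -647/50  [D, A, C are collinear ∩ BC ⟂ DA]
2. C_y = -79/50  [D, A, C are collinear ∩ BC ⟂ DA]
   → C = (-647/50, -79/50)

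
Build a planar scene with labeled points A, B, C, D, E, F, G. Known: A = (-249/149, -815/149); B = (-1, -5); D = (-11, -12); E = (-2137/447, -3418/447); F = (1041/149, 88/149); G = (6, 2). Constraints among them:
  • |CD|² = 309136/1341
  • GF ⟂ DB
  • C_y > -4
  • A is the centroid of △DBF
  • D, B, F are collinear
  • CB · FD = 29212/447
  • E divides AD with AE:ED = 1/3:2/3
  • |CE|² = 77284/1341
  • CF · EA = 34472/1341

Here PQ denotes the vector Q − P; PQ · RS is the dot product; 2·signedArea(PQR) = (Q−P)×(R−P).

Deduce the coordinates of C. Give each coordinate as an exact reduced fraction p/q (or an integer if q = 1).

1. C_x = 643/447  [line 2680/149·x + 1876/149·y + 6968/447 = 0 ∩ |CD|² = 309136/1341]
2. C_y = -1472/447  [line 2680/149·x + 1876/149·y + 6968/447 = 0 ∩ |CD|² = 309136/1341]
   → C = (643/447, -1472/447)

C = (643/447, -1472/447)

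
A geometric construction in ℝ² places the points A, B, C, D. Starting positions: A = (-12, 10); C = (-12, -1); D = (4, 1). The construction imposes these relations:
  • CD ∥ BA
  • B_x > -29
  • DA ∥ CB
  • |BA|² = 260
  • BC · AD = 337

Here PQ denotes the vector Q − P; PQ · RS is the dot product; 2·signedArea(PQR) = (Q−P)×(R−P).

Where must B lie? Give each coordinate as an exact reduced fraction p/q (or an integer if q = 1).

B = (-28, 8)

1. B_x = -28  [CD ∥ BA ∩ DA ∥ CB]
2. B_y = 8  [CD ∥ BA ∩ DA ∥ CB]
   → B = (-28, 8)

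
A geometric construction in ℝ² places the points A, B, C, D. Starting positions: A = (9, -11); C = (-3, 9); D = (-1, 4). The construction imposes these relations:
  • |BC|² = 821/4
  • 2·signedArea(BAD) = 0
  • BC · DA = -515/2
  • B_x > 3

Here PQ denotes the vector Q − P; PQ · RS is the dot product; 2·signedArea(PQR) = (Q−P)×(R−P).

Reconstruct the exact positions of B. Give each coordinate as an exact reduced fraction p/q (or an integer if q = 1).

1. B_x = 4  [2·signedArea(BAD) = 0 ∩ BC · DA = -515/2]
2. B_y = -7/2  [2·signedArea(BAD) = 0 ∩ BC · DA = -515/2]
   → B = (4, -7/2)

B = (4, -7/2)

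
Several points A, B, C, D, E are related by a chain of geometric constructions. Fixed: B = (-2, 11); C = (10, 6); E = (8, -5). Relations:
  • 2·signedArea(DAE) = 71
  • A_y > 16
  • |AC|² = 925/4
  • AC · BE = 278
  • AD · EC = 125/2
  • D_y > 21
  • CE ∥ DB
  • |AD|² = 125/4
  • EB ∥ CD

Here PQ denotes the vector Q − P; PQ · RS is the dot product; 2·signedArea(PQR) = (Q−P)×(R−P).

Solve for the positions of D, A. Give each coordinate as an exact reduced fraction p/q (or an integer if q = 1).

A = (-1, 33/2)
D = (0, 22)

1. D_x = 0  [CE ∥ DB ∩ EB ∥ CD]
2. D_y = 22  [CE ∥ DB ∩ EB ∥ CD]
   → D = (0, 22)
3. A_x = -1  [AC · BE = 278 ∩ 2·signedArea(DAE) = 71]
4. A_y = 33/2  [AC · BE = 278 ∩ 2·signedArea(DAE) = 71]
   → A = (-1, 33/2)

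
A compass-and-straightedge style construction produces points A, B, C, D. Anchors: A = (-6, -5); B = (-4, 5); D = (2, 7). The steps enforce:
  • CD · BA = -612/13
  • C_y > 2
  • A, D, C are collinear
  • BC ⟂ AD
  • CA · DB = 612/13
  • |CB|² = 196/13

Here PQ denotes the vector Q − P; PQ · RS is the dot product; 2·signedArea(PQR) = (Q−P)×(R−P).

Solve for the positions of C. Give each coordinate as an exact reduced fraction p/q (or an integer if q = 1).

C = (-10/13, 37/13)

1. C_x = -10/13  [A, D, C are collinear ∩ BC ⟂ AD]
2. C_y = 37/13  [A, D, C are collinear ∩ BC ⟂ AD]
   → C = (-10/13, 37/13)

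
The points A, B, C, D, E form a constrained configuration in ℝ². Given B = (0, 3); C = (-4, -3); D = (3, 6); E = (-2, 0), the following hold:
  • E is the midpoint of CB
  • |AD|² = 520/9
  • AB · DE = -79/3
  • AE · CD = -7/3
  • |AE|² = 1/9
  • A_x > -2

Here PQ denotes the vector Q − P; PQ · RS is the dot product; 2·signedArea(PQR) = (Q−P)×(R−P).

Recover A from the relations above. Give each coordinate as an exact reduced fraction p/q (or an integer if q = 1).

1. A_x = -5/3  [AE · CD = -7/3 ∩ AB · DE = -79/3]
2. A_y = 0  [AE · CD = -7/3 ∩ AB · DE = -79/3]
   → A = (-5/3, 0)

A = (-5/3, 0)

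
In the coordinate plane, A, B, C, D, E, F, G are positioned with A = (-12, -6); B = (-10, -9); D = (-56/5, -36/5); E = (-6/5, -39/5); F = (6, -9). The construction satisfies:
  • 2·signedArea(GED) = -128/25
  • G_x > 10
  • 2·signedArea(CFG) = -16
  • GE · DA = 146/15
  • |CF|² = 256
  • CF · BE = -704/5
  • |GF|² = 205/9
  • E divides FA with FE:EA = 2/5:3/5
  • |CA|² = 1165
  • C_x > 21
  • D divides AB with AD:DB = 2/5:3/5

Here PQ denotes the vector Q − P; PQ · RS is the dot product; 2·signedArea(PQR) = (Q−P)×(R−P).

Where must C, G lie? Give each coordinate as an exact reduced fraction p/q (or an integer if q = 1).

1. C_x = 22  [line -44/5·x + -6/5·y + 914/5 = 0 ∩ |CA|² = 1165]
2. C_y = -9  [line -44/5·x + -6/5·y + 914/5 = 0 ∩ |CA|² = 1165]
   → C = (22, -9)
3. G_x = 32/3  [2·signedArea(CFG) = -16 ∩ 2·signedArea(GED) = -128/25]
4. G_y = -8  [2·signedArea(CFG) = -16 ∩ 2·signedArea(GED) = -128/25]
   → G = (32/3, -8)

C = (22, -9)
G = (32/3, -8)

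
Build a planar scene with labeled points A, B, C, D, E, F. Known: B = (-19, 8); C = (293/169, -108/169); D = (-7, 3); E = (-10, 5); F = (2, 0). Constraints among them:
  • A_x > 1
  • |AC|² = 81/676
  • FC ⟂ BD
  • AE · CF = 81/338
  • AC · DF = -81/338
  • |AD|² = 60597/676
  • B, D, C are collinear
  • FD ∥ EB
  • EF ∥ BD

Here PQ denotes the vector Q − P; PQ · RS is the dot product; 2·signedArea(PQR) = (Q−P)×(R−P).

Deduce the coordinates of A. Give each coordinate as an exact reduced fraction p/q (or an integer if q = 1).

A = (631/338, -54/169)

1. A_x = 631/338  [AE · CF = 81/338 ∩ AC · DF = -81/338]
2. A_y = -54/169  [AE · CF = 81/338 ∩ AC · DF = -81/338]
   → A = (631/338, -54/169)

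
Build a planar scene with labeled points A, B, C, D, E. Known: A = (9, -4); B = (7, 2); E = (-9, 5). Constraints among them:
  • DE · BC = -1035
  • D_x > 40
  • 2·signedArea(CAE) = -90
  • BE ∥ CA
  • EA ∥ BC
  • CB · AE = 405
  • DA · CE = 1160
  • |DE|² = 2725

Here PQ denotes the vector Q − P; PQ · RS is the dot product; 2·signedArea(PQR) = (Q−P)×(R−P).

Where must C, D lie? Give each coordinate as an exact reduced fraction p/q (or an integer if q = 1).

1. C_x = 25  [BE ∥ CA ∩ EA ∥ BC]
2. C_y = -7  [BE ∥ CA ∩ EA ∥ BC]
   → C = (25, -7)
3. D_x = 41  [DA · CE = 1160 ∩ DE · BC = -1035]
4. D_y = -10  [DA · CE = 1160 ∩ DE · BC = -1035]
   → D = (41, -10)

C = (25, -7)
D = (41, -10)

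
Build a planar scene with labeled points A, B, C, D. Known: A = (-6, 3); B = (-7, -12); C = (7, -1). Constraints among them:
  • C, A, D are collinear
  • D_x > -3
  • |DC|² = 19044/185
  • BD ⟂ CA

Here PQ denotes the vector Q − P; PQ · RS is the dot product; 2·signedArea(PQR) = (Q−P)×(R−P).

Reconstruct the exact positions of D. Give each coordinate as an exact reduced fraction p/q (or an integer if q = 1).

D = (-499/185, 367/185)

1. D_x = -499/185  [C, A, D are collinear ∩ BD ⟂ CA]
2. D_y = 367/185  [C, A, D are collinear ∩ BD ⟂ CA]
   → D = (-499/185, 367/185)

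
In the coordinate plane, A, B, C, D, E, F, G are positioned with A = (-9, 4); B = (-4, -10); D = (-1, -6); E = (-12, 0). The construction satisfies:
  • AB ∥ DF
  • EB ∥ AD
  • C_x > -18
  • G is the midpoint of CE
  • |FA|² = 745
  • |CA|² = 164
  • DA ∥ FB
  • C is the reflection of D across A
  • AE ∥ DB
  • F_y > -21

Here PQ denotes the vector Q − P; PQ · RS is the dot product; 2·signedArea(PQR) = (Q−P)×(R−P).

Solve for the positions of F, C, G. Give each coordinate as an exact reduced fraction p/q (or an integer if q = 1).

1. F_x = 4  [DA ∥ FB ∩ AB ∥ DF]
2. F_y = -20  [DA ∥ FB ∩ AB ∥ DF]
   → F = (4, -20)
3. C_x = -17  [C is the reflection of D across A]
4. C_y = 14  [C is the reflection of D across A]
   → C = (-17, 14)
5. G_x = -29/2  [G is the midpoint of CE]
6. G_y = 7  [G is the midpoint of CE]
   → G = (-29/2, 7)

C = (-17, 14)
F = (4, -20)
G = (-29/2, 7)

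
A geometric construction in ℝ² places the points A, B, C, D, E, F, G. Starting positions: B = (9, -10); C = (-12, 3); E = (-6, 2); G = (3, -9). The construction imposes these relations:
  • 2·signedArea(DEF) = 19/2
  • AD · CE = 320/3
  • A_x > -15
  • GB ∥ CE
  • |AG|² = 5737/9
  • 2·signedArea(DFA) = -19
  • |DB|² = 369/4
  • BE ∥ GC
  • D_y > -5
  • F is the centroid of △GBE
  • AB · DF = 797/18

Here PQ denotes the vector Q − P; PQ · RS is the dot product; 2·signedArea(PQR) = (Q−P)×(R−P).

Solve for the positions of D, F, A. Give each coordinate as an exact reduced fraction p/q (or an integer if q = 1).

A = (-14, 29/3)
D = (3/2, -4)
F = (2, -17/3)

1. F_x = 2  [F is the centroid of △GBE]
2. F_y = -17/3  [F is the centroid of △GBE]
   → F = (2, -17/3)
3. D_x = 3/2  [line 23/3·x + 8·y + 41/2 = 0 ∩ |DB|² = 369/4]
4. D_y = -4  [line 23/3·x + 8·y + 41/2 = 0 ∩ |DB|² = 369/4]
   → D = (3/2, -4)
5. A_x = -14  [2·signedArea(DFA) = -19 ∩ AB · DF = 797/18]
6. A_y = 29/3  [2·signedArea(DFA) = -19 ∩ AB · DF = 797/18]
   → A = (-14, 29/3)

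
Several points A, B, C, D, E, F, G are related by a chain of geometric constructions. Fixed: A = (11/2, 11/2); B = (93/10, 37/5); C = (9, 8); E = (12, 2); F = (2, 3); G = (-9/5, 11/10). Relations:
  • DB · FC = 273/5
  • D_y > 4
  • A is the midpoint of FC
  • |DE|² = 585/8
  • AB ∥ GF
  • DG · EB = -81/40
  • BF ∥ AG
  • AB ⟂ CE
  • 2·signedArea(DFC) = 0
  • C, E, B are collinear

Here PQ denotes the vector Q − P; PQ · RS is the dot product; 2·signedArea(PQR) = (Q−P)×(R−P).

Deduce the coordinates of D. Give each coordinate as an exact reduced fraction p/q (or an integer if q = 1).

1. D_x = 15/4  [2·signedArea(DFC) = 0 ∩ DB · FC = 273/5]
2. D_y = 17/4  [2·signedArea(DFC) = 0 ∩ DB · FC = 273/5]
   → D = (15/4, 17/4)

D = (15/4, 17/4)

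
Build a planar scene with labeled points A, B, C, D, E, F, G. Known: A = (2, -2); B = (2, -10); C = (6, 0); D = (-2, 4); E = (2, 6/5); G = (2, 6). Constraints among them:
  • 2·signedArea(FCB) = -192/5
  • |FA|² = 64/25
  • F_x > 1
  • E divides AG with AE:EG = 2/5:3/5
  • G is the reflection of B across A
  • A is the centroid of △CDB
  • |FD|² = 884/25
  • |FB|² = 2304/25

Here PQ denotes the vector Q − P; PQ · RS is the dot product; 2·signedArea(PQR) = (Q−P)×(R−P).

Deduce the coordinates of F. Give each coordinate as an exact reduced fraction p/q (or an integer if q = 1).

1. F_x = 2  [line 10·x + -4·y + -108/5 = 0 ∩ |FA|² = 64/25]
2. F_y = -2/5  [line 10·x + -4·y + -108/5 = 0 ∩ |FA|² = 64/25]
   → F = (2, -2/5)

F = (2, -2/5)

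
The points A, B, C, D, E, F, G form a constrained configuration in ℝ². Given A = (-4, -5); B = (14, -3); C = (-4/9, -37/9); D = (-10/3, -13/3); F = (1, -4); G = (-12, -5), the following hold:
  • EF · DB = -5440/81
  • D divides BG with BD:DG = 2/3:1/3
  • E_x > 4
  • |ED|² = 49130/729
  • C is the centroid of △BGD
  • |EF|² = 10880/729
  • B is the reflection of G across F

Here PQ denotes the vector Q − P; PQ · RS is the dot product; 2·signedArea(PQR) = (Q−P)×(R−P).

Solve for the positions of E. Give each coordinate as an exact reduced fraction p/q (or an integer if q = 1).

E = (131/27, -100/27)

1. E_x = 131/27  [line -52/3·x + -4/3·y + 6412/81 = 0 ∩ |ED|² = 49130/729]
2. E_y = -100/27  [line -52/3·x + -4/3·y + 6412/81 = 0 ∩ |ED|² = 49130/729]
   → E = (131/27, -100/27)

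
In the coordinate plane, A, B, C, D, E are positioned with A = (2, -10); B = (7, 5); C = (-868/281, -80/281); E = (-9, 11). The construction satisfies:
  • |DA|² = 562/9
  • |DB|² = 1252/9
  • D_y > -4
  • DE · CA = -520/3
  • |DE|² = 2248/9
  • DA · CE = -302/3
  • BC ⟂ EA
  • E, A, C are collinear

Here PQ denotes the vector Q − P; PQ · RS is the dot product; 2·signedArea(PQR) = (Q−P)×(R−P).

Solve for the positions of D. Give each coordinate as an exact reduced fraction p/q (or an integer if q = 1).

1. D_x = -5/3  [line 1661/281·x + -3171/281·y + -20234/843 = 0 ∩ |DE|² = 2248/9]
2. D_y = -3  [line 1661/281·x + -3171/281·y + -20234/843 = 0 ∩ |DE|² = 2248/9]
   → D = (-5/3, -3)

D = (-5/3, -3)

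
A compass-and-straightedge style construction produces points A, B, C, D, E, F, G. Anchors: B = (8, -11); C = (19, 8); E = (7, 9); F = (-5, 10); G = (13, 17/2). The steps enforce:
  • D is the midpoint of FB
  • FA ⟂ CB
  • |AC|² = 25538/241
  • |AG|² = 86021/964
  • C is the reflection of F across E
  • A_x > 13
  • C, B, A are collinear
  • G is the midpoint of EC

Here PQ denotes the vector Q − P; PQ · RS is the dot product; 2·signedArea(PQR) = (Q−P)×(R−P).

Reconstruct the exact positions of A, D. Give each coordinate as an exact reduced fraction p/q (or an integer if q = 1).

1. A_x = 3336/241  [C, B, A are collinear ∩ FA ⟂ CB]
2. A_y = -219/241  [C, B, A are collinear ∩ FA ⟂ CB]
   → A = (3336/241, -219/241)
3. D_x = 3/2  [D is the midpoint of FB]
4. D_y = -1/2  [D is the midpoint of FB]
   → D = (3/2, -1/2)

A = (3336/241, -219/241)
D = (3/2, -1/2)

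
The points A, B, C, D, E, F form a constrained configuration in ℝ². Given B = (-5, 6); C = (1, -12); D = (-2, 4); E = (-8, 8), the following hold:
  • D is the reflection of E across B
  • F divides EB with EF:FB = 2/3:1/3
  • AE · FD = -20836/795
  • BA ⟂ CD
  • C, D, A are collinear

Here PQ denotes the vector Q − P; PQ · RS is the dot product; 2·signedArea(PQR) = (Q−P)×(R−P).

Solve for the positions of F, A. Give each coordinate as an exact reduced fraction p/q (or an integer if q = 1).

A = (-653/265, 1716/265)
F = (-6, 20/3)

1. F_x = -6  [F divides EB with EF:FB = 2/3:1/3]
2. F_y = 20/3  [F divides EB with EF:FB = 2/3:1/3]
   → F = (-6, 20/3)
3. A_x = -653/265  [C, D, A are collinear ∩ BA ⟂ CD]
4. A_y = 1716/265  [C, D, A are collinear ∩ BA ⟂ CD]
   → A = (-653/265, 1716/265)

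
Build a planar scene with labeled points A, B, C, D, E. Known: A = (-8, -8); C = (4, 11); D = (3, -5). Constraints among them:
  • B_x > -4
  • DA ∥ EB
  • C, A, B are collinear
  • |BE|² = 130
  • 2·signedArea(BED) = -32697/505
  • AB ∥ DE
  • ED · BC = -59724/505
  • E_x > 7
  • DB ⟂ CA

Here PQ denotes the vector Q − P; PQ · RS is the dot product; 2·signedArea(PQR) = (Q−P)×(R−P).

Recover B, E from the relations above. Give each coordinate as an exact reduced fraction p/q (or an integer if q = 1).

B = (-1772/505, -449/505)
E = (3783/505, 1066/505)

1. B_x = -1772/505  [C, A, B are collinear ∩ DB ⟂ CA]
2. B_y = -449/505  [C, A, B are collinear ∩ DB ⟂ CA]
   → B = (-1772/505, -449/505)
3. E_x = 3783/505  [DA ∥ EB ∩ AB ∥ DE]
4. E_y = 1066/505  [DA ∥ EB ∩ AB ∥ DE]
   → E = (3783/505, 1066/505)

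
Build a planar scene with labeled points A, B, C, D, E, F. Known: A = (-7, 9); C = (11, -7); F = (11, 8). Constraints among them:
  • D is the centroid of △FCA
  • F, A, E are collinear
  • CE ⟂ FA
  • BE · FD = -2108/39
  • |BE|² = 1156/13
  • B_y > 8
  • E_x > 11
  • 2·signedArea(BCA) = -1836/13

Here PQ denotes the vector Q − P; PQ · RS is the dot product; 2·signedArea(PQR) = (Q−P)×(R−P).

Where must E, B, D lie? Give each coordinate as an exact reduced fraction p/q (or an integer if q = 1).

B = (157/65, 551/65)
D = (5, 10/3)
E = (769/65, 517/65)

1. E_x = 769/65  [F, A, E are collinear ∩ CE ⟂ FA]
2. E_y = 517/65  [F, A, E are collinear ∩ CE ⟂ FA]
   → E = (769/65, 517/65)
3. B_x = 157/65  [line -16·x + -18·y + 2486/13 = 0 ∩ |BE|² = 1156/13]
4. B_y = 551/65  [line -16·x + -18·y + 2486/13 = 0 ∩ |BE|² = 1156/13]
   → B = (157/65, 551/65)
5. D_x = 5  [D is the centroid of △FCA]
6. D_y = 10/3  [D is the centroid of △FCA]
   → D = (5, 10/3)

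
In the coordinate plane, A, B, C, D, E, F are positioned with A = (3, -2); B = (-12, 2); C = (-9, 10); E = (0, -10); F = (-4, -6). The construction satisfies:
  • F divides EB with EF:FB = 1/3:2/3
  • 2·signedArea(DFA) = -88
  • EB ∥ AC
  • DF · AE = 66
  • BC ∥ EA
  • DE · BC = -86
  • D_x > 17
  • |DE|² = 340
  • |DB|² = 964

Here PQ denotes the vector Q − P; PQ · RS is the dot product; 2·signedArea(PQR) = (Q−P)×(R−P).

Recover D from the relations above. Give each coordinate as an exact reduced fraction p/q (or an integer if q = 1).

1. D_x = 18  [2·signedArea(DFA) = -88 ∩ DE · BC = -86]
2. D_y = -6  [2·signedArea(DFA) = -88 ∩ DE · BC = -86]
   → D = (18, -6)

D = (18, -6)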